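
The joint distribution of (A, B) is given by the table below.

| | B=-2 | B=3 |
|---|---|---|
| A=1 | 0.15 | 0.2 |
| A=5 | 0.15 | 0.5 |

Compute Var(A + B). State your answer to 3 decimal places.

10.690

E[A] = 3.6,  E[B] = 1.5,  E[AB] = 6.3
Var(A) = 16.6 − (3.6)² = 3.64;  Var(B) = 7.5 − (1.5)² = 5.25
cov(A,B) = 6.3 − (3.6)(1.5) = 0.9
Var(A + B) = (1)²·3.64 + (1)²·5.25 + 2·(1)·(1)·0.9 = 10.69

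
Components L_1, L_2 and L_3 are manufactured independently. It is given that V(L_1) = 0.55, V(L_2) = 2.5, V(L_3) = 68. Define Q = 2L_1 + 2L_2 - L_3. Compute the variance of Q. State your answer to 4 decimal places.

80.2000

By independence, V(Q) = (2)²V(L_1) + (2)²V(L_2) + (-1)²V(L_3)
= (2)²·0.55 + (2)²·2.5 + (-1)²·68 = 80.2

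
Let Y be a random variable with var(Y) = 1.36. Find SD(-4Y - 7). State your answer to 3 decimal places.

var(-4Y - 7) = (-4)²·1.36 = 21.76
SD(-4Y - 7) = √21.76 ≈ 4.665

4.665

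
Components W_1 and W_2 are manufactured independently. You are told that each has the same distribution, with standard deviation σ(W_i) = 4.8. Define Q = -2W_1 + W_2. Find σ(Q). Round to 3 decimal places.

10.733

Var(W_i) = (4.8)² = 23.04
By independence, Var(Q) = (-2)²Var(W_1) + (1)²Var(W_2)
= (-2)²·23.04 + (1)²·23.04 = 115.2
σ(Q) = √115.2 ≈ 10.733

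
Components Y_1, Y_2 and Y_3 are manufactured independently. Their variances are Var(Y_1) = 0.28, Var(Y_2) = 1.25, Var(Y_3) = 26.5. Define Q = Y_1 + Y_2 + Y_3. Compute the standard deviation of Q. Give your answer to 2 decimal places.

By independence, Var(Q) = (1)²Var(Y_1) + (1)²Var(Y_2) + (1)²Var(Y_3)
= (1)²·0.28 + (1)²·1.25 + (1)²·26.5 = 28.03
sd(Q) = √28.03 ≈ 5.29

5.29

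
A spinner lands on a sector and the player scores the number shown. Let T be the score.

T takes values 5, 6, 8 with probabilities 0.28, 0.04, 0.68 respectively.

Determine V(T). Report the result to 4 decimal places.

1.8336

E[T] = (5)(0.28) + (6)(0.04) + (8)(0.68) = 7.08
E[T²] = (5)²(0.28) + (6)²(0.04) + (8)²(0.68) = 51.96
V(T) = E[T²] − (E[T])² = 51.96 − (7.08)² = 1.8336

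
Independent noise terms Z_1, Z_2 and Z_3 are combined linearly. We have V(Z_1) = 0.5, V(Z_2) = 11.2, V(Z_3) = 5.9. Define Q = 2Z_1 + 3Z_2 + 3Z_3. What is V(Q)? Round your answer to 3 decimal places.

155.900

By independence, V(Q) = (2)²V(Z_1) + (3)²V(Z_2) + (3)²V(Z_3)
= (2)²·0.5 + (3)²·11.2 + (3)²·5.9 = 155.9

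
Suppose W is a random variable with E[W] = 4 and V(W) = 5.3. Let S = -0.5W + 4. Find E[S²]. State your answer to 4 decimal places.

E[-0.5W + 4] = -0.5·4 + 4 = 2
V(-0.5W + 4) = (-0.5)²·5.3 = 1.325
E[S²] = V(S) + (E[S])² = 1.325 + (2)² = 5.325

5.3250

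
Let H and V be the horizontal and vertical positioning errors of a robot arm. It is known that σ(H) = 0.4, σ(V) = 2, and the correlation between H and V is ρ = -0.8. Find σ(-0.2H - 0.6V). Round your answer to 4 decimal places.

Var(H) = (0.4)² = 0.16;  Var(V) = (2)² = 4
Cov(H,V) = ρ·σ(H)·σ(V) = -0.8·0.4·2 = -0.64
Var(-0.2H - 0.6V) = (-0.2)²·Var(H) + (-0.6)²·Var(V) + 2·(-0.2)·(-0.6)·Cov(H,V)
= 0.04·0.16 + 0.36·4 + 0.24·-0.64 = 1.2928
σ(-0.2H - 0.6V) = √1.2928 ≈ 1.1370

1.1370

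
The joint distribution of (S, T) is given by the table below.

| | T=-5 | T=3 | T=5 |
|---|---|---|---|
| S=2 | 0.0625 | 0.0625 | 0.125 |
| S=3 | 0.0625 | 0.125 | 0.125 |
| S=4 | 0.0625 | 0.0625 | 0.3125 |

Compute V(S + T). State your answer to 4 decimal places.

15.6523

E[S] = 3.1875,  E[T] = 2.625,  E[ST] = 8.8125
V(S) = 10.8125 − (3.1875)² = 0.65234375;  V(T) = 21 − (2.625)² = 14.109375
Cov(S,T) = 8.8125 − (3.1875)(2.625) = 0.4453125
V(S + T) = (1)²·0.65234375 + (1)²·14.109375 + 2·(1)·(1)·0.4453125 = 15.65234375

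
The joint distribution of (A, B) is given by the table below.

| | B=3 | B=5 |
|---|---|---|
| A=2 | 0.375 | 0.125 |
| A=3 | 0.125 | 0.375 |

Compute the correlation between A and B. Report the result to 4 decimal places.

E[A] = 2.5,  E[B] = 4
E[AB] = 10.25
cov(A,B) = E[AB] − E[A]E[B] = 10.25 − (2.5)(4) = 0.25
Var(A) = 0.25,  Var(B) = 1
ρ = 0.25 / √(0.25·1) ≈ 0.5000

0.5000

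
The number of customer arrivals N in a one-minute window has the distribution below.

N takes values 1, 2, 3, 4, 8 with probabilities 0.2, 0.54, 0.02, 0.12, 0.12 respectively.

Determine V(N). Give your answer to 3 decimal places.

4.412

E[N] = (1)(0.2) + (2)(0.54) + (3)(0.02) + (4)(0.12) + (8)(0.12) = 2.78
E[N²] = (1)²(0.2) + (2)²(0.54) + (3)²(0.02) + (4)²(0.12) + (8)²(0.12) = 12.14
V(N) = E[N²] − (E[N])² = 12.14 − (2.78)² = 4.4116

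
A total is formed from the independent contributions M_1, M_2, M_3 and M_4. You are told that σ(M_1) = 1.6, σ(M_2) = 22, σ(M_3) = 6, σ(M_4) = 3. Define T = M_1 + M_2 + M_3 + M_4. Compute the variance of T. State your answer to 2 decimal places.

V(M_1) = 2.56, V(M_2) = 484, V(M_3) = 36, V(M_4) = 9
By independence, V(T) = (1)²V(M_1) + (1)²V(M_2) + (1)²V(M_3) + (1)²V(M_4)
= (1)²·2.56 + (1)²·484 + (1)²·36 + (1)²·9 = 531.56

531.56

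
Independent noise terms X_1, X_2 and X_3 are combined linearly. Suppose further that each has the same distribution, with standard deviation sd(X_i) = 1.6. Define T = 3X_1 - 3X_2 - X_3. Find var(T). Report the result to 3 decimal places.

48.640

var(X_i) = (1.6)² = 2.56
By independence, var(T) = (3)²var(X_1) + (-3)²var(X_2) + (-1)²var(X_3)
= (3)²·2.56 + (-3)²·2.56 + (-1)²·2.56 = 48.64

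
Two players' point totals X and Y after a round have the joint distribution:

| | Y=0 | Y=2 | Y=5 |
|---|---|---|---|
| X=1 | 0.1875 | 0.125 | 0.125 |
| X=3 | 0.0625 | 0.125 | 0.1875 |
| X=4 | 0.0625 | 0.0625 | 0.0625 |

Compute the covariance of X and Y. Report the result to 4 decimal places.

0.4063

E[X] = 2.3125,  E[Y] = 2.5
E[XY] = 6.1875
cov(X,Y) = E[XY] − E[X]E[Y] = 6.1875 − (2.3125)(2.5) = 0.40625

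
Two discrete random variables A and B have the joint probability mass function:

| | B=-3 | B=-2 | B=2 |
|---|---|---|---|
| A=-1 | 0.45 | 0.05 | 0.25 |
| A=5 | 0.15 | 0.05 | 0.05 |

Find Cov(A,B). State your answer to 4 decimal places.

E[A] = 0.5,  E[B] = -1.4
E[AB] = -1.3
Cov(A,B) = E[AB] − E[A]E[B] = -1.3 − (0.5)(-1.4) = -0.6

-0.6000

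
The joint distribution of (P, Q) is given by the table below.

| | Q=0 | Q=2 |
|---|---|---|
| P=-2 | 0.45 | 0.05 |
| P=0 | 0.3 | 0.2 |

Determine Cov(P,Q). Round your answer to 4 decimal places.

E[P] = -1,  E[Q] = 0.5
E[PQ] = -0.2
Cov(P,Q) = E[PQ] − E[P]E[Q] = -0.2 − (-1)(0.5) = 0.3

0.3000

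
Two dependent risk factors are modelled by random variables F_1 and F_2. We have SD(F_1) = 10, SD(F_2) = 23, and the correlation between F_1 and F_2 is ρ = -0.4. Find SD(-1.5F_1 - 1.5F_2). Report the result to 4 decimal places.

31.6425

Var(F_1) = (10)² = 100;  Var(F_2) = (23)² = 529
cov(F_1,F_2) = ρ·SD(F_1)·SD(F_2) = -0.4·10·23 = -92
Var(-1.5F_1 - 1.5F_2) = (-1.5)²·Var(F_1) + (-1.5)²·Var(F_2) + 2·(-1.5)·(-1.5)·cov(F_1,F_2)
= 2.25·100 + 2.25·529 + 4.5·-92 = 1001.25
SD(-1.5F_1 - 1.5F_2) = √1001.25 ≈ 31.6425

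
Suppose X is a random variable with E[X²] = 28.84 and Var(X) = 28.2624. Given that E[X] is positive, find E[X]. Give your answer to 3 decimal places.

0.760

(E[X])² = E[X²] − Var(X) = 28.84 − 28.2624 = 0.5776
E[X] = √0.5776 = 0.76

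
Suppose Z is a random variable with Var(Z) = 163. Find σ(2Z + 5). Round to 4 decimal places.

25.5343

Var(2Z + 5) = (2)²·163 = 652
σ(2Z + 5) = √652 ≈ 25.5343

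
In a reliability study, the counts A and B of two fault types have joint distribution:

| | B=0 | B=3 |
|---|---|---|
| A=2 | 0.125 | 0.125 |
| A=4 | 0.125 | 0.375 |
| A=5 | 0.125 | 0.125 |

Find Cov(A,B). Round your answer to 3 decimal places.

E[A] = 3.75,  E[B] = 1.875
E[AB] = 7.125
Cov(A,B) = E[AB] − E[A]E[B] = 7.125 − (3.75)(1.875) = 0.09375

0.094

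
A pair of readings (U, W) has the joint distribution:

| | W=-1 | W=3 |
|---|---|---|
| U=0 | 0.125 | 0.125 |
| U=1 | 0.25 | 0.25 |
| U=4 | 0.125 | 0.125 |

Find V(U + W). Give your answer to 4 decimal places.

E[U] = 1.5,  E[W] = 1,  E[UW] = 1.5
V(U) = 4.5 − (1.5)² = 2.25;  V(W) = 5 − (1)² = 4
Cov(U,W) = 1.5 − (1.5)(1) = 0
V(U + W) = (1)²·2.25 + (1)²·4 + 2·(1)·(1)·0 = 6.25

6.2500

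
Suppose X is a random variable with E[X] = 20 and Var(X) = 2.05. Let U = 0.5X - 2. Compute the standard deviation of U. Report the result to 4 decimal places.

Var(0.5X - 2) = (0.5)²·2.05 = 0.5125
SD(U) = √0.5125 ≈ 0.7159

0.7159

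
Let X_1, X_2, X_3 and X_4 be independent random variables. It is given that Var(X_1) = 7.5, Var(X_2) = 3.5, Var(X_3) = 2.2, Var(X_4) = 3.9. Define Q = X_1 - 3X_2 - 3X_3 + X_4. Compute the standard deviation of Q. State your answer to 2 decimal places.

7.92

By independence, Var(Q) = (1)²Var(X_1) + (-3)²Var(X_2) + (-3)²Var(X_3) + (1)²Var(X_4)
= (1)²·7.5 + (-3)²·3.5 + (-3)²·2.2 + (1)²·3.9 = 62.7
σ(Q) = √62.7 ≈ 7.92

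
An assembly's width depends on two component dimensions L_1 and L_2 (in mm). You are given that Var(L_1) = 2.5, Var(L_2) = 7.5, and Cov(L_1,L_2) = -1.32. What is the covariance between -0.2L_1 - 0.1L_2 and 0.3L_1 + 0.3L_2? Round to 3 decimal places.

Cov(-0.2L_1 - 0.1L_2, 0.3L_1 + 0.3L_2) = (-0.2)(0.3)Var(L_1) + (-0.1)(0.3)Var(L_2) + [(-0.2)(0.3) + (-0.1)(0.3)]Cov(L_1,L_2)
= -0.06·2.5 + -0.03·7.5 + -0.09·-1.32 = -0.2562

-0.256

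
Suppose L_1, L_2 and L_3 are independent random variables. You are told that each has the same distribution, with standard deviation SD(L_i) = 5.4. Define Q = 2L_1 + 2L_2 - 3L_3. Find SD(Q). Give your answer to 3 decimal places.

22.265

Var(L_i) = (5.4)² = 29.16
By independence, Var(Q) = (2)²Var(L_1) + (2)²Var(L_2) + (-3)²Var(L_3)
= (2)²·29.16 + (2)²·29.16 + (-3)²·29.16 = 495.72
SD(Q) = √495.72 ≈ 22.265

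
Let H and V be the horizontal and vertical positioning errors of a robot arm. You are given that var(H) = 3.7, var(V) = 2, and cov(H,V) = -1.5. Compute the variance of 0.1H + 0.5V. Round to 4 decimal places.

0.3870

var(0.1H + 0.5V) = (0.1)²·var(H) + (0.5)²·var(V) + 2·(0.1)·(0.5)·cov(H,V)
= 0.01·3.7 + 0.25·2 + 0.1·-1.5 = 0.387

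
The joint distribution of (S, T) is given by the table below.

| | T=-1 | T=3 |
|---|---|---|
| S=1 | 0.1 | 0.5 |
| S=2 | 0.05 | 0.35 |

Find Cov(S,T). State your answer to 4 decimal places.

0.0400

E[S] = 1.4,  E[T] = 2.4
E[ST] = 3.4
Cov(S,T) = E[ST] − E[S]E[T] = 3.4 − (1.4)(2.4) = 0.04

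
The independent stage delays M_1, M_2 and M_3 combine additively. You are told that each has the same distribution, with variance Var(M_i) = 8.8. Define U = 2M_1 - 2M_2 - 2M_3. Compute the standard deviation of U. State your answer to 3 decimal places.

By independence, Var(U) = (2)²Var(M_1) + (-2)²Var(M_2) + (-2)²Var(M_3)
= (2)²·8.8 + (-2)²·8.8 + (-2)²·8.8 = 105.6
σ(U) = √105.6 ≈ 10.276

10.276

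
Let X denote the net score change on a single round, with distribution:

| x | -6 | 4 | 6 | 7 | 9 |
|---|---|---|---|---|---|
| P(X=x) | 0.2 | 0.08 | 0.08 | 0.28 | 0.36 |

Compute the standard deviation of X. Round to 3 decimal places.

5.586

E[X] = (-6)(0.2) + (4)(0.08) + (6)(0.08) + (7)(0.28) + (9)(0.36) = 4.8
E[X²] = (-6)²(0.2) + (4)²(0.08) + (6)²(0.08) + (7)²(0.28) + (9)²(0.36) = 54.24
var(X) = E[X²] − (E[X])² = 54.24 − (4.8)² = 31.2
σ(X) = √31.2 ≈ 5.586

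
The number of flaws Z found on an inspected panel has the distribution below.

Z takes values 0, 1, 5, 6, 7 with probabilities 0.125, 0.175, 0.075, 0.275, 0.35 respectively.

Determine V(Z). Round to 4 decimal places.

E[Z] = (0)(0.125) + (1)(0.175) + (5)(0.075) + (6)(0.275) + (7)(0.35) = 4.65
E[Z²] = (0)²(0.125) + (1)²(0.175) + (5)²(0.075) + (6)²(0.275) + (7)²(0.35) = 29.1
V(Z) = E[Z²] − (E[Z])² = 29.1 − (4.65)² = 7.4775

7.4775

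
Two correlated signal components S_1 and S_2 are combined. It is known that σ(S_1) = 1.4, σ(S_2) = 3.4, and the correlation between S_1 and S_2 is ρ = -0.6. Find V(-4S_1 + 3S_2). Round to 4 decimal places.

V(S_1) = (1.4)² = 1.96;  V(S_2) = (3.4)² = 11.56
Cov(S_1,S_2) = ρ·σ(S_1)·σ(S_2) = -0.6·1.4·3.4 = -2.856
V(-4S_1 + 3S_2) = (-4)²·V(S_1) + (3)²·V(S_2) + 2·(-4)·(3)·Cov(S_1,S_2)
= 16·1.96 + 9·11.56 + -24·-2.856 = 203.944

203.9440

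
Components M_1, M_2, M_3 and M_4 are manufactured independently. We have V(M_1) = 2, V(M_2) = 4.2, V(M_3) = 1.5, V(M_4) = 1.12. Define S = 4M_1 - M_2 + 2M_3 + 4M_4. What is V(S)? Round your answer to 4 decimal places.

By independence, V(S) = (4)²V(M_1) + (-1)²V(M_2) + (2)²V(M_3) + (4)²V(M_4)
= (4)²·2 + (-1)²·4.2 + (2)²·1.5 + (4)²·1.12 = 60.12

60.1200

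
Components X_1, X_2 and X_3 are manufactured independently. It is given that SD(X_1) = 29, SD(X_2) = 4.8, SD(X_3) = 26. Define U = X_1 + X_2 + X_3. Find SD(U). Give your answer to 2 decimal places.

V(X_1) = 841, V(X_2) = 23.04, V(X_3) = 676
By independence, V(U) = (1)²V(X_1) + (1)²V(X_2) + (1)²V(X_3)
= (1)²·841 + (1)²·23.04 + (1)²·676 = 1540.04
SD(U) = √1540.04 ≈ 39.24

39.24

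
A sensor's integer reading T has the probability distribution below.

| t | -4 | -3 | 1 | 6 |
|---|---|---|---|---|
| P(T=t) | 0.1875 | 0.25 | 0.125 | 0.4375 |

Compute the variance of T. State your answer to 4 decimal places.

19.5625

E[T] = (-4)(0.1875) + (-3)(0.25) + (1)(0.125) + (6)(0.4375) = 1.25
E[T²] = (-4)²(0.1875) + (-3)²(0.25) + (1)²(0.125) + (6)²(0.4375) = 21.125
V(T) = E[T²] − (E[T])² = 21.125 − (1.25)² = 19.5625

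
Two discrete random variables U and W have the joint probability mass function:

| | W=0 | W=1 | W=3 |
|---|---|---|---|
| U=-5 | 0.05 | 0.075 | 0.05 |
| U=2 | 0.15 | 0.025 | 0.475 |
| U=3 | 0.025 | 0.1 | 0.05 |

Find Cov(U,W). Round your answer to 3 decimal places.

0.696

E[U] = 0.95,  E[W] = 1.925
E[UW] = 2.525
Cov(U,W) = E[UW] − E[U]E[W] = 2.525 − (0.95)(1.925) = 0.69625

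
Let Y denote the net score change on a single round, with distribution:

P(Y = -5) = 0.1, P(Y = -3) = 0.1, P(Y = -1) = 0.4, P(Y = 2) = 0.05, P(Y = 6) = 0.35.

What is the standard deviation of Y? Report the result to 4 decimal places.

3.9497

E[Y] = (-5)(0.1) + (-3)(0.1) + (-1)(0.4) + (2)(0.05) + (6)(0.35) = 1
E[Y²] = (-5)²(0.1) + (-3)²(0.1) + (-1)²(0.4) + (2)²(0.05) + (6)²(0.35) = 16.6
Var(Y) = E[Y²] − (E[Y])² = 16.6 − (1)² = 15.6
σ(Y) = √15.6 ≈ 3.9497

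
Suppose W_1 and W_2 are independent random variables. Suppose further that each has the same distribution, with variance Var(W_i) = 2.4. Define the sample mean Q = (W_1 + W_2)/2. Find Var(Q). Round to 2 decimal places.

By independence, Var(Q) = (0.5)²Var(W_1) + (0.5)²Var(W_2)
= (0.5)²·2.4 + (0.5)²·2.4 = 1.2

1.20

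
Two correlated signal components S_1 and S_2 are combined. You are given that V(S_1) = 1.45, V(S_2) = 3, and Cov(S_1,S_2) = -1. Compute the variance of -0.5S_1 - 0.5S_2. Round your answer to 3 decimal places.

0.613

V(-0.5S_1 - 0.5S_2) = (-0.5)²·V(S_1) + (-0.5)²·V(S_2) + 2·(-0.5)·(-0.5)·Cov(S_1,S_2)
= 0.25·1.45 + 0.25·3 + 0.5·-1 = 0.6125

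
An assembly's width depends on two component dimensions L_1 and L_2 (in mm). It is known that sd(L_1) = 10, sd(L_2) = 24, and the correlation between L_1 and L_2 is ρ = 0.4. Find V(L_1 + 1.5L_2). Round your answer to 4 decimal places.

V(L_1) = (10)² = 100;  V(L_2) = (24)² = 576
Cov(L_1,L_2) = ρ·sd(L_1)·sd(L_2) = 0.4·10·24 = 96
V(L_1 + 1.5L_2) = (1)²·V(L_1) + (1.5)²·V(L_2) + 2·(1)·(1.5)·Cov(L_1,L_2)
= 1·100 + 2.25·576 + 3·96 = 1684

1684.0000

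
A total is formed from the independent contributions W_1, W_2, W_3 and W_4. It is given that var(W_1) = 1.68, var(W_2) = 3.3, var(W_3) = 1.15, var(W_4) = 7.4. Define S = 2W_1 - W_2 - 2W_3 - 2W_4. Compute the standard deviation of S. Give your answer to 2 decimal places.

By independence, var(S) = (2)²var(W_1) + (-1)²var(W_2) + (-2)²var(W_3) + (-2)²var(W_4)
= (2)²·1.68 + (-1)²·3.3 + (-2)²·1.15 + (-2)²·7.4 = 44.22
SD(S) = √44.22 ≈ 6.65

6.65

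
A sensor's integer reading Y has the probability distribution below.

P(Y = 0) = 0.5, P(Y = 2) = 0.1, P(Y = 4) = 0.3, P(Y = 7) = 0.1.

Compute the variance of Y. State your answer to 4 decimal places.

5.6900

E[Y] = (0)(0.5) + (2)(0.1) + (4)(0.3) + (7)(0.1) = 2.1
E[Y²] = (0)²(0.5) + (2)²(0.1) + (4)²(0.3) + (7)²(0.1) = 10.1
Var(Y) = E[Y²] − (E[Y])² = 10.1 − (2.1)² = 5.69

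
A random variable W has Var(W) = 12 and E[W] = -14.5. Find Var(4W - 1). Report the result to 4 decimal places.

192.0000

Var(4W - 1) = (4)²·Var(W) = 16·12 = 192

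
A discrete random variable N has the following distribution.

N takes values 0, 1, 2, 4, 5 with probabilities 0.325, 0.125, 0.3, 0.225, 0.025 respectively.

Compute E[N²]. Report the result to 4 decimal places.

5.5500

E[N²] = (0)²(0.325) + (1)²(0.125) + (2)²(0.3) + (4)²(0.225) + (5)²(0.025) = 5.55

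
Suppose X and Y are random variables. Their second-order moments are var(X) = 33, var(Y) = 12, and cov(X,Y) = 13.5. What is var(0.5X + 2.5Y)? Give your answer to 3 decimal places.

var(0.5X + 2.5Y) = (0.5)²·var(X) + (2.5)²·var(Y) + 2·(0.5)·(2.5)·cov(X,Y)
= 0.25·33 + 6.25·12 + 2.5·13.5 = 117

117.000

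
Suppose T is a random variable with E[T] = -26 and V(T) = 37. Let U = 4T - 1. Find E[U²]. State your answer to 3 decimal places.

11617.000

E[4T - 1] = 4·-26 − 1 = -105
V(4T - 1) = (4)²·37 = 592
E[U²] = V(U) + (E[U])² = 592 + (-105)² = 11617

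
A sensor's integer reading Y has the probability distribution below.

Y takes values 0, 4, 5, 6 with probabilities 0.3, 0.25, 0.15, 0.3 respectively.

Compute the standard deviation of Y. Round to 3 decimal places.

2.439

E[Y] = (0)(0.3) + (4)(0.25) + (5)(0.15) + (6)(0.3) = 3.55
E[Y²] = (0)²(0.3) + (4)²(0.25) + (5)²(0.15) + (6)²(0.3) = 18.55
Var(Y) = E[Y²] − (E[Y])² = 18.55 − (3.55)² = 5.9475
sd(Y) = √5.9475 ≈ 2.439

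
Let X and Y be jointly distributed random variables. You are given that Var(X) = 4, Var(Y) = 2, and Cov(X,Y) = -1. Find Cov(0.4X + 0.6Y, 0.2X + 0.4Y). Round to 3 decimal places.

0.520

Cov(0.4X + 0.6Y, 0.2X + 0.4Y) = (0.4)(0.2)Var(X) + (0.6)(0.4)Var(Y) + [(0.4)(0.4) + (0.6)(0.2)]Cov(X,Y)
= 0.08·4 + 0.24·2 + 0.28·-1 = 0.52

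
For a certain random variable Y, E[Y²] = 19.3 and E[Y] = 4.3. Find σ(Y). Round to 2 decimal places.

0.90

Var(Y) = 19.3 − (4.3)² = 0.81
σ(Y) = √0.81 ≈ 0.90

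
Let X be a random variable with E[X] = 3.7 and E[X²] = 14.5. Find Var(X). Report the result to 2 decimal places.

Var(X) = 14.5 − (3.7)² = 0.81

0.81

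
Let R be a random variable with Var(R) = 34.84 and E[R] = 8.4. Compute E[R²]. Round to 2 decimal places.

105.40

E[R²] = Var(R) + (E[R])² = 34.84 + (8.4)² = 105.4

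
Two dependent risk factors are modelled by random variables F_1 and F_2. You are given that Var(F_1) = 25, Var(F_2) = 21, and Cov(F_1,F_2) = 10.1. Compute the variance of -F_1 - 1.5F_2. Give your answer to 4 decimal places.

102.5500

Var(-F_1 - 1.5F_2) = (-1)²·Var(F_1) + (-1.5)²·Var(F_2) + 2·(-1)·(-1.5)·Cov(F_1,F_2)
= 1·25 + 2.25·21 + 3·10.1 = 102.55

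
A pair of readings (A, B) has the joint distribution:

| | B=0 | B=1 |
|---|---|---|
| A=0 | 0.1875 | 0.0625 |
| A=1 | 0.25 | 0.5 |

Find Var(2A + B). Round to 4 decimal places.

E[A] = 0.75,  E[B] = 0.5625,  E[AB] = 0.5
Var(A) = 0.75 − (0.75)² = 0.1875;  Var(B) = 0.5625 − (0.5625)² = 0.24609375
cov(A,B) = 0.5 − (0.75)(0.5625) = 0.078125
Var(2A + B) = (2)²·0.1875 + (1)²·0.24609375 + 2·(2)·(1)·0.078125 = 1.30859375

1.3086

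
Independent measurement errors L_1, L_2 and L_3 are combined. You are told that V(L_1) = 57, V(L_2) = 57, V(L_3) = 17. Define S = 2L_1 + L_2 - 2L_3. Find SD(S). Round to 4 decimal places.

By independence, V(S) = (2)²V(L_1) + (1)²V(L_2) + (-2)²V(L_3)
= (2)²·57 + (1)²·57 + (-2)²·17 = 353
SD(S) = √353 ≈ 18.7883

18.7883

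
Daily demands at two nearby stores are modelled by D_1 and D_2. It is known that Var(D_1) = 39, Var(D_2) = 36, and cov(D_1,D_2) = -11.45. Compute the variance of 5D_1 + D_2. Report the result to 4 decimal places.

Var(5D_1 + D_2) = (5)²·Var(D_1) + (1)²·Var(D_2) + 2·(5)·(1)·cov(D_1,D_2)
= 25·39 + 1·36 + 10·-11.45 = 896.5

896.5000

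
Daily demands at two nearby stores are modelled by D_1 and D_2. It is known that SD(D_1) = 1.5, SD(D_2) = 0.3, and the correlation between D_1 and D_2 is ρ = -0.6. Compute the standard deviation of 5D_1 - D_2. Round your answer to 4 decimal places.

7.6837

V(D_1) = (1.5)² = 2.25;  V(D_2) = (0.3)² = 0.09
Cov(D_1,D_2) = ρ·SD(D_1)·SD(D_2) = -0.6·1.5·0.3 = -0.27
V(5D_1 - D_2) = (5)²·V(D_1) + (-1)²·V(D_2) + 2·(5)·(-1)·Cov(D_1,D_2)
= 25·2.25 + 1·0.09 + -10·-0.27 = 59.04
SD(5D_1 - D_2) = √59.04 ≈ 7.6837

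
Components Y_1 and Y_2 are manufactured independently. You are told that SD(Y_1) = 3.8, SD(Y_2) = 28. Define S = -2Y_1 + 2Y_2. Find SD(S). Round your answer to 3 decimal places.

V(Y_1) = 14.44, V(Y_2) = 784
By independence, V(S) = (-2)²V(Y_1) + (2)²V(Y_2)
= (-2)²·14.44 + (2)²·784 = 3193.76
SD(S) = √3193.76 ≈ 56.513

56.513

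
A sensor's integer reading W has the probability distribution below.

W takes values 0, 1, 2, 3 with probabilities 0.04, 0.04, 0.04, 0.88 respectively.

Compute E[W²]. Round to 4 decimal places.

E[W²] = (0)²(0.04) + (1)²(0.04) + (2)²(0.04) + (3)²(0.88) = 8.12

8.1200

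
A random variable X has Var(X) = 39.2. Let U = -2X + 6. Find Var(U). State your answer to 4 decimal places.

Var(-2X + 6) = (-2)²·Var(X) = 4·39.2 = 156.8

156.8000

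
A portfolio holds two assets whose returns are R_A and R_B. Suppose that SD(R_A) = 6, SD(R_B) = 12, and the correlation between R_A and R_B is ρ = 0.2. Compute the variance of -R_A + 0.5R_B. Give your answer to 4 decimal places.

57.6000

Var(R_A) = (6)² = 36;  Var(R_B) = (12)² = 144
Cov(R_A,R_B) = ρ·SD(R_A)·SD(R_B) = 0.2·6·12 = 14.4
Var(-R_A + 0.5R_B) = (-1)²·Var(R_A) + (0.5)²·Var(R_B) + 2·(-1)·(0.5)·Cov(R_A,R_B)
= 1·36 + 0.25·144 + -1·14.4 = 57.6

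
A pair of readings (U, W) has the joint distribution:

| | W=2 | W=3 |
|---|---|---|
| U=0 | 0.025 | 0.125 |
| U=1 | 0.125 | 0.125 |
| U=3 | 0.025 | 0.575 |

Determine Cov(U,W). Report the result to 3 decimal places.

E[U] = 2.05,  E[W] = 2.825
E[UW] = 5.95
Cov(U,W) = E[UW] − E[U]E[W] = 5.95 − (2.05)(2.825) = 0.15875

0.159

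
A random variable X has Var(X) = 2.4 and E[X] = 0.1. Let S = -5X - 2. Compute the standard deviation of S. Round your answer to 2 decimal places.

7.75

Var(-5X - 2) = (-5)²·2.4 = 60
SD(S) = √60 ≈ 7.75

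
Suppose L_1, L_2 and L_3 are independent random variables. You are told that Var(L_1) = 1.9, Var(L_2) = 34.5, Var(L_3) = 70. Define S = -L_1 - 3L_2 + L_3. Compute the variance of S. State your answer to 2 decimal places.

382.40

By independence, Var(S) = (-1)²Var(L_1) + (-3)²Var(L_2) + (1)²Var(L_3)
= (-1)²·1.9 + (-3)²·34.5 + (1)²·70 = 382.4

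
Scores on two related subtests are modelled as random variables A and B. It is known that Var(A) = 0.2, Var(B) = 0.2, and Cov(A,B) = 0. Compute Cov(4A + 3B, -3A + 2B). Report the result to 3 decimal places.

Cov(4A + 3B, -3A + 2B) = (4)(-3)Var(A) + (3)(2)Var(B) + [(4)(2) + (3)(-3)]Cov(A,B)
= -12·0.2 + 6·0.2 + -1·0 = -1.2

-1.200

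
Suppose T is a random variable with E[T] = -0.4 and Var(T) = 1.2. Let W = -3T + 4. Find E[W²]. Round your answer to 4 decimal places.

37.8400

E[-3T + 4] = -3·-0.4 + 4 = 5.2
Var(-3T + 4) = (-3)²·1.2 = 10.8
E[W²] = Var(W) + (E[W])² = 10.8 + (5.2)² = 37.84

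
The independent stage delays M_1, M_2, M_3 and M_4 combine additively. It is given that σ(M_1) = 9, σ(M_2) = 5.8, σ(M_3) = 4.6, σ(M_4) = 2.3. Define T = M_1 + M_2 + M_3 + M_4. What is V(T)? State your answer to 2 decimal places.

141.09

V(M_1) = 81, V(M_2) = 33.64, V(M_3) = 21.16, V(M_4) = 5.29
By independence, V(T) = (1)²V(M_1) + (1)²V(M_2) + (1)²V(M_3) + (1)²V(M_4)
= (1)²·81 + (1)²·33.64 + (1)²·21.16 + (1)²·5.29 = 141.09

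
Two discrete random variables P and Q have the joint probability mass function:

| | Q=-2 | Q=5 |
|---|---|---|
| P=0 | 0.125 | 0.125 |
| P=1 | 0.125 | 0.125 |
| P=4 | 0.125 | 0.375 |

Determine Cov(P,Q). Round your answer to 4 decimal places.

1.5313

E[P] = 2.25,  E[Q] = 2.375
E[PQ] = 6.875
Cov(P,Q) = E[PQ] − E[P]E[Q] = 6.875 − (2.25)(2.375) = 1.53125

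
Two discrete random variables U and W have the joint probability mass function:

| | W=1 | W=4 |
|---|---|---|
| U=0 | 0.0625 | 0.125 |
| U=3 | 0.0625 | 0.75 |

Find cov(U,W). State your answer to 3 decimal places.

0.352

E[U] = 2.4375,  E[W] = 3.625
E[UW] = 9.1875
cov(U,W) = E[UW] − E[U]E[W] = 9.1875 − (2.4375)(3.625) = 0.3515625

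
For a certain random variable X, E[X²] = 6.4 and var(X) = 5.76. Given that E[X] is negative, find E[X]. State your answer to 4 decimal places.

(E[X])² = E[X²] − var(X) = 6.4 − 5.76 = 0.64
E[X] = −√0.64 = -0.8

-0.8000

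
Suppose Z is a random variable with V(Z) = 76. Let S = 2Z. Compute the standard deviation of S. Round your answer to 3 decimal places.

17.436

V(2Z) = (2)²·76 = 304
sd(S) = √304 ≈ 17.436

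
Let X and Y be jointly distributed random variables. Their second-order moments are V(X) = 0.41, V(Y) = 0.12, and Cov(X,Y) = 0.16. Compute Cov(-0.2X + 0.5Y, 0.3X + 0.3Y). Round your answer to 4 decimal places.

Cov(-0.2X + 0.5Y, 0.3X + 0.3Y) = (-0.2)(0.3)V(X) + (0.5)(0.3)V(Y) + [(-0.2)(0.3) + (0.5)(0.3)]Cov(X,Y)
= -0.06·0.41 + 0.15·0.12 + 0.09·0.16 = 0.0078

0.0078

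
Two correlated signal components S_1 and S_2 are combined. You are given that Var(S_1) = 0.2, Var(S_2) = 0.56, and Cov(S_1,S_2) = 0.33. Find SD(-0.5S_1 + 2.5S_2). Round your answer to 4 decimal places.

Var(-0.5S_1 + 2.5S_2) = (-0.5)²·Var(S_1) + (2.5)²·Var(S_2) + 2·(-0.5)·(2.5)·Cov(S_1,S_2)
= 0.25·0.2 + 6.25·0.56 + -2.5·0.33 = 2.725
SD(-0.5S_1 + 2.5S_2) = √2.725 ≈ 1.6508

1.6508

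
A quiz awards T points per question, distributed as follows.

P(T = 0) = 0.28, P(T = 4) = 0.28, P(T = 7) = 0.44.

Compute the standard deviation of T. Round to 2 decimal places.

2.90

E[T] = (0)(0.28) + (4)(0.28) + (7)(0.44) = 4.2
E[T²] = (0)²(0.28) + (4)²(0.28) + (7)²(0.44) = 26.04
Var(T) = E[T²] − (E[T])² = 26.04 − (4.2)² = 8.4
SD(T) = √8.4 ≈ 2.90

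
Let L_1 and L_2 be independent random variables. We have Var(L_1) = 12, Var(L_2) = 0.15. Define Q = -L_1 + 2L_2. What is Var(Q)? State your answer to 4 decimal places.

By independence, Var(Q) = (-1)²Var(L_1) + (2)²Var(L_2)
= (-1)²·12 + (2)²·0.15 = 12.6

12.6000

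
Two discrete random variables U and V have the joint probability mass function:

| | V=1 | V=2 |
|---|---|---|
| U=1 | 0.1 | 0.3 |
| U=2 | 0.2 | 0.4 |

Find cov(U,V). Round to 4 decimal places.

E[U] = 1.6,  E[V] = 1.7
E[UV] = 2.7
cov(U,V) = E[UV] − E[U]E[V] = 2.7 − (1.6)(1.7) = -0.02

-0.0200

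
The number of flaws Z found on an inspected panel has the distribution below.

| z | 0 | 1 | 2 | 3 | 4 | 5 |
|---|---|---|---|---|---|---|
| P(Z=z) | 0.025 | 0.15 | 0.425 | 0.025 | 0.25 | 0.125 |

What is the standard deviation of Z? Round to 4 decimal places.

1.3820

E[Z] = (0)(0.025) + (1)(0.15) + (2)(0.425) + (3)(0.025) + (4)(0.25) + (5)(0.125) = 2.7
E[Z²] = (0)²(0.025) + (1)²(0.15) + (2)²(0.425) + (3)²(0.025) + (4)²(0.25) + (5)²(0.125) = 9.2
Var(Z) = E[Z²] − (E[Z])² = 9.2 − (2.7)² = 1.91
SD(Z) = √1.91 ≈ 1.3820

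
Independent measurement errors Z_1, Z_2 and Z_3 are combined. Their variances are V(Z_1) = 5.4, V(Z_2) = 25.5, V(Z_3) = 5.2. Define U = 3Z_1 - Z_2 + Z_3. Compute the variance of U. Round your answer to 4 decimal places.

By independence, V(U) = (3)²V(Z_1) + (-1)²V(Z_2) + (1)²V(Z_3)
= (3)²·5.4 + (-1)²·25.5 + (1)²·5.2 = 79.3

79.3000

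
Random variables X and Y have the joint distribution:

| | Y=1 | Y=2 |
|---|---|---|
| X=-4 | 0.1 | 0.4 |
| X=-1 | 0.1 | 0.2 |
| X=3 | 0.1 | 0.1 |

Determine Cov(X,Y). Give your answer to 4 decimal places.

E[X] = -1.7,  E[Y] = 1.7
E[XY] = -3.2
Cov(X,Y) = E[XY] − E[X]E[Y] = -3.2 − (-1.7)(1.7) = -0.31

-0.3100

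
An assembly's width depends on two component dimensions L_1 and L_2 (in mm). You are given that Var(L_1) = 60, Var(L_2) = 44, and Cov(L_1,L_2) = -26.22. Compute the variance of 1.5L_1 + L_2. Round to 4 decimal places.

100.3400

Var(1.5L_1 + L_2) = (1.5)²·Var(L_1) + (1)²·Var(L_2) + 2·(1.5)·(1)·Cov(L_1,L_2)
= 2.25·60 + 1·44 + 3·-26.22 = 100.34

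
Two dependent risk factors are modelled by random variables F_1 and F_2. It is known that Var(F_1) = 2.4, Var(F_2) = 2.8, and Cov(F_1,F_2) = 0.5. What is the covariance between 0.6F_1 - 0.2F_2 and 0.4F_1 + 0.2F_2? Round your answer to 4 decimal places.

0.4840

Cov(0.6F_1 - 0.2F_2, 0.4F_1 + 0.2F_2) = (0.6)(0.4)Var(F_1) + (-0.2)(0.2)Var(F_2) + [(0.6)(0.2) + (-0.2)(0.4)]Cov(F_1,F_2)
= 0.24·2.4 + -0.04·2.8 + 0.04·0.5 = 0.484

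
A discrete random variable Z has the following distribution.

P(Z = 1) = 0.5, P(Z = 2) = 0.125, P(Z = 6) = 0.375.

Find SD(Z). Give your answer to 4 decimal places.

E[Z] = (1)(0.5) + (2)(0.125) + (6)(0.375) = 3
E[Z²] = (1)²(0.5) + (2)²(0.125) + (6)²(0.375) = 14.5
Var(Z) = E[Z²] − (E[Z])² = 14.5 − (3)² = 5.5
SD(Z) = √5.5 ≈ 2.3452

2.3452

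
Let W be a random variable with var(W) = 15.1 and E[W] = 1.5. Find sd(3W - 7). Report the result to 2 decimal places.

11.66

var(3W - 7) = (3)²·15.1 = 135.9
sd(3W - 7) = √135.9 ≈ 11.66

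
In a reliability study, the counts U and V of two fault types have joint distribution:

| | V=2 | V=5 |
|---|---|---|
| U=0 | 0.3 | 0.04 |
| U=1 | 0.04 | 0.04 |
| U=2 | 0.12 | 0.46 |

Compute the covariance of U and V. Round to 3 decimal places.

0.871

E[U] = 1.24,  E[V] = 3.62
E[UV] = 5.36
Cov(U,V) = E[UV] − E[U]E[V] = 5.36 − (1.24)(3.62) = 0.8712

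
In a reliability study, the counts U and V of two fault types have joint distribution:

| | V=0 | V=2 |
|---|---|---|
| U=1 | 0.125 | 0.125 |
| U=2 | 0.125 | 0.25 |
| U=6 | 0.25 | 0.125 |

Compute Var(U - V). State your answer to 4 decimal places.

E[U] = 3.25,  E[V] = 1,  E[UV] = 2.75
Var(U) = 15.25 − (3.25)² = 4.6875;  Var(V) = 2 − (1)² = 1
Cov(U,V) = 2.75 − (3.25)(1) = -0.5
Var(U - V) = (1)²·4.6875 + (-1)²·1 + 2·(1)·(-1)·-0.5 = 6.6875

6.6875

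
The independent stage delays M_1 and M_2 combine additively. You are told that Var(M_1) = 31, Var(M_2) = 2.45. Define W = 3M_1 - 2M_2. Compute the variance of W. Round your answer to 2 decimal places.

By independence, Var(W) = (3)²Var(M_1) + (-2)²Var(M_2)
= (3)²·31 + (-2)²·2.45 = 288.8

288.80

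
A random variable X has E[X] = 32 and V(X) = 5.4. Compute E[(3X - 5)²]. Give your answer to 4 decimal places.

8329.6000

E[3X - 5] = 3·32 − 5 = 91
V(3X - 5) = (3)²·5.4 = 48.6
E[(3X - 5)²] = V((3X - 5)) + (E[(3X - 5)])² = 48.6 + (91)² = 8329.6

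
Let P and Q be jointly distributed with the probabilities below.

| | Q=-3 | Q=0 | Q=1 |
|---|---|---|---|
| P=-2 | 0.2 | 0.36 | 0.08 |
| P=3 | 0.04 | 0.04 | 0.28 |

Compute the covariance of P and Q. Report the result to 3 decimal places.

1.448

E[P] = -0.2,  E[Q] = -0.36
E[PQ] = 1.52
cov(P,Q) = E[PQ] − E[P]E[Q] = 1.52 − (-0.2)(-0.36) = 1.448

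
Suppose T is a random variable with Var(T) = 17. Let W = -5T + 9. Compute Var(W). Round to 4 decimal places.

425.0000

Var(-5T + 9) = (-5)²·Var(T) = 25·17 = 425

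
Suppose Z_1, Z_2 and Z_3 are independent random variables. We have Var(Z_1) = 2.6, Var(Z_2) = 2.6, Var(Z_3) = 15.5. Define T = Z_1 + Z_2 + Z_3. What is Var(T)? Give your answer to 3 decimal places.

By independence, Var(T) = (1)²Var(Z_1) + (1)²Var(Z_2) + (1)²Var(Z_3)
= (1)²·2.6 + (1)²·2.6 + (1)²·15.5 = 20.7

20.700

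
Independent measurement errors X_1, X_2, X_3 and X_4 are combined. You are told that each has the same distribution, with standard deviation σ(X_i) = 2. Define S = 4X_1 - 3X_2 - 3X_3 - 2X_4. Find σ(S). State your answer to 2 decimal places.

12.33

Var(X_i) = (2)² = 4
By independence, Var(S) = (4)²Var(X_1) + (-3)²Var(X_2) + (-3)²Var(X_3) + (-2)²Var(X_4)
= (4)²·4 + (-3)²·4 + (-3)²·4 + (-2)²·4 = 152
σ(S) = √152 ≈ 12.33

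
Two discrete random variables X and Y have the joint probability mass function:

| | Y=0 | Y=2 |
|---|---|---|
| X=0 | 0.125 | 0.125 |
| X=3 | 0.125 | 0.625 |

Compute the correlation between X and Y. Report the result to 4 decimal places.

0.3333

E[X] = 2.25,  E[Y] = 1.5
E[XY] = 3.75
Cov(X,Y) = E[XY] − E[X]E[Y] = 3.75 − (2.25)(1.5) = 0.375
Var(X) = 1.6875,  Var(Y) = 0.75
ρ = 0.375 / √(1.6875·0.75) ≈ 0.3333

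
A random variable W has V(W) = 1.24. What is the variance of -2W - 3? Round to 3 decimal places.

4.960

V(-2W - 3) = (-2)²·V(W) = 4·1.24 = 4.96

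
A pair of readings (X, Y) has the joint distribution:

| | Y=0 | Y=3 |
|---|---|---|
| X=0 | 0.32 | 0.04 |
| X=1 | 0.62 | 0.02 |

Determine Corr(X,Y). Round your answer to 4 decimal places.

E[X] = 0.64,  E[Y] = 0.18
E[XY] = 0.06
Cov(X,Y) = E[XY] − E[X]E[Y] = 0.06 − (0.64)(0.18) = -0.0552
Var(X) = 0.2304,  Var(Y) = 0.5076
ρ = -0.0552 / √(0.2304·0.5076) ≈ -0.1614

-0.1614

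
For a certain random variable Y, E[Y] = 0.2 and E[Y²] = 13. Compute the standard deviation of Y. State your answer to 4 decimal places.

V(Y) = 13 − (0.2)² = 12.96
SD(Y) = √12.96 ≈ 3.6000

3.6000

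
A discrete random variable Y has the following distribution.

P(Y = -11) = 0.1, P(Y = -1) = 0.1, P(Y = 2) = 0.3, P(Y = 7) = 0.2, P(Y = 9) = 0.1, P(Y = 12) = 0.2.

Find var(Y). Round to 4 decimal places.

E[Y] = (-11)(0.1) + (-1)(0.1) + (2)(0.3) + (7)(0.2) + (9)(0.1) + (12)(0.2) = 4.1
E[Y²] = (-11)²(0.1) + (-1)²(0.1) + (2)²(0.3) + (7)²(0.2) + (9)²(0.1) + (12)²(0.2) = 60.1
var(Y) = E[Y²] − (E[Y])² = 60.1 − (4.1)² = 43.29

43.2900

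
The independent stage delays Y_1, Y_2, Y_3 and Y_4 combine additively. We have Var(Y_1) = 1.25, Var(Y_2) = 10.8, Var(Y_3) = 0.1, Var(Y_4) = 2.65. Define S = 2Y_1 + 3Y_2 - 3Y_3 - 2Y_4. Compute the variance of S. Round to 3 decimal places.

By independence, Var(S) = (2)²Var(Y_1) + (3)²Var(Y_2) + (-3)²Var(Y_3) + (-2)²Var(Y_4)
= (2)²·1.25 + (3)²·10.8 + (-3)²·0.1 + (-2)²·2.65 = 113.7

113.700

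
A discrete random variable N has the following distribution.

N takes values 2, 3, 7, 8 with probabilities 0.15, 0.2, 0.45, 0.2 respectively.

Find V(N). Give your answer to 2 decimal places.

5.33

E[N] = (2)(0.15) + (3)(0.2) + (7)(0.45) + (8)(0.2) = 5.65
E[N²] = (2)²(0.15) + (3)²(0.2) + (7)²(0.45) + (8)²(0.2) = 37.25
V(N) = E[N²] − (E[N])² = 37.25 − (5.65)² = 5.3275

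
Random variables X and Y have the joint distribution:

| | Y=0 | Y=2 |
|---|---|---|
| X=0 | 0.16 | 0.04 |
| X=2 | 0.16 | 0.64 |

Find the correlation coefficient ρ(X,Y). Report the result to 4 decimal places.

E[X] = 1.6,  E[Y] = 1.36
E[XY] = 2.56
Cov(X,Y) = E[XY] − E[X]E[Y] = 2.56 − (1.6)(1.36) = 0.384
Var(X) = 0.64,  Var(Y) = 0.8704
ρ = 0.384 / √(0.64·0.8704) ≈ 0.5145

0.5145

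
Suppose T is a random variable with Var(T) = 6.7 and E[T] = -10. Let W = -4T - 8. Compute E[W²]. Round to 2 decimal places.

E[-4T - 8] = -4·-10 − 8 = 32
Var(-4T - 8) = (-4)²·6.7 = 107.2
E[W²] = Var(W) + (E[W])² = 107.2 + (32)² = 1131.2

1131.20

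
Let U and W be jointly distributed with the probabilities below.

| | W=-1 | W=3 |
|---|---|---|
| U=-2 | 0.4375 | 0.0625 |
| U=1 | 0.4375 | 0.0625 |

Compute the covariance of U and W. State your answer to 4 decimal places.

E[U] = -0.5,  E[W] = -0.5
E[UW] = 0.25
Cov(U,W) = E[UW] − E[U]E[W] = 0.25 − (-0.5)(-0.5) = 0

0.0000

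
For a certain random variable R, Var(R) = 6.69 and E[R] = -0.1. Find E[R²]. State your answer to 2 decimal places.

E[R²] = Var(R) + (E[R])² = 6.69 + (-0.1)² = 6.7

6.70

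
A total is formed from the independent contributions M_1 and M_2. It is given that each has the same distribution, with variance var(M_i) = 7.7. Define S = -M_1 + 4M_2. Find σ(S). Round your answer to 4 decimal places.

11.4412

By independence, var(S) = (-1)²var(M_1) + (4)²var(M_2)
= (-1)²·7.7 + (4)²·7.7 = 130.9
σ(S) = √130.9 ≈ 11.4412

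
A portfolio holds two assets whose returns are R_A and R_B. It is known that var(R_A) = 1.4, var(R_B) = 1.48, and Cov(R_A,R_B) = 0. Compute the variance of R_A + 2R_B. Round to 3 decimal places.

7.320

var(R_A + 2R_B) = (1)²·var(R_A) + (2)²·var(R_B) + 2·(1)·(2)·Cov(R_A,R_B)
= 1·1.4 + 4·1.48 + 4·0 = 7.32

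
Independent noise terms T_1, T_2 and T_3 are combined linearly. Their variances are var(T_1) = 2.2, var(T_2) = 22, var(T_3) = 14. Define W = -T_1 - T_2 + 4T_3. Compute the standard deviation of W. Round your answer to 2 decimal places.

15.75

By independence, var(W) = (-1)²var(T_1) + (-1)²var(T_2) + (4)²var(T_3)
= (-1)²·2.2 + (-1)²·22 + (4)²·14 = 248.2
SD(W) = √248.2 ≈ 15.75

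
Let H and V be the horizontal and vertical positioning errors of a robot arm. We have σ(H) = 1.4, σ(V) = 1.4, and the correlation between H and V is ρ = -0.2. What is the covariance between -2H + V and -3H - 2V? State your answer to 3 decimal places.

7.448

Var(H) = (1.4)² = 1.96;  Var(V) = (1.4)² = 1.96
cov(H,V) = ρ·σ(H)·σ(V) = -0.2·1.4·1.4 = -0.392
cov(-2H + V, -3H - 2V) = (-2)(-3)Var(H) + (1)(-2)Var(V) + [(-2)(-2) + (1)(-3)]cov(H,V)
= 6·1.96 + -2·1.96 + 1·-0.392 = 7.448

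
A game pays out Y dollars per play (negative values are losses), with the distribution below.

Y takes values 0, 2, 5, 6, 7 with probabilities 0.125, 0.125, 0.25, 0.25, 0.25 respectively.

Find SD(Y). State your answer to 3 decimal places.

E[Y] = (0)(0.125) + (2)(0.125) + (5)(0.25) + (6)(0.25) + (7)(0.25) = 4.75
E[Y²] = (0)²(0.125) + (2)²(0.125) + (5)²(0.25) + (6)²(0.25) + (7)²(0.25) = 28
Var(Y) = E[Y²] − (E[Y])² = 28 − (4.75)² = 5.4375
SD(Y) = √5.4375 ≈ 2.332

2.332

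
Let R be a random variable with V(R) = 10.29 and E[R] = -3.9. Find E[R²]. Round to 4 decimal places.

E[R²] = V(R) + (E[R])² = 10.29 + (-3.9)² = 25.5

25.5000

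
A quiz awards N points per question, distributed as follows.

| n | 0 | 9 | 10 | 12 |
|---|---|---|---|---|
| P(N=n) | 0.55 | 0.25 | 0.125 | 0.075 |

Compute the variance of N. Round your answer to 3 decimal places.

E[N] = (0)(0.55) + (9)(0.25) + (10)(0.125) + (12)(0.075) = 4.4
E[N²] = (0)²(0.55) + (9)²(0.25) + (10)²(0.125) + (12)²(0.075) = 43.55
V(N) = E[N²] − (E[N])² = 43.55 − (4.4)² = 24.19

24.190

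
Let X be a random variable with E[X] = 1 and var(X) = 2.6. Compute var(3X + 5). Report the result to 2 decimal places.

23.40

var(3X + 5) = (3)²·var(X) = 9·2.6 = 23.4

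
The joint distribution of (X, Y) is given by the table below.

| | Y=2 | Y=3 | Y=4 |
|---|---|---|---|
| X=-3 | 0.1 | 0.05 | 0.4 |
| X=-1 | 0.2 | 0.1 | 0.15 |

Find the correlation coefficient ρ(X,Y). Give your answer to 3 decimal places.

-0.368

E[X] = -2.1,  E[Y] = 3.25
E[XY] = -7.15
cov(X,Y) = E[XY] − E[X]E[Y] = -7.15 − (-2.1)(3.25) = -0.325
Var(X) = 0.99,  Var(Y) = 0.7875
ρ = -0.325 / √(0.99·0.7875) ≈ -0.368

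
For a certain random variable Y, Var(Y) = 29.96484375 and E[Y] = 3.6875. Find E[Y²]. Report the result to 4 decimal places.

43.5625

E[Y²] = Var(Y) + (E[Y])² = 29.96484375 + (3.6875)² = 43.5625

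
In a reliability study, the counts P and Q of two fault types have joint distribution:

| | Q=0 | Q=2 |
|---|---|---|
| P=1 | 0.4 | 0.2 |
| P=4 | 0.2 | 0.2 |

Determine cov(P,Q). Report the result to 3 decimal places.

E[P] = 2.2,  E[Q] = 0.8
E[PQ] = 2
cov(P,Q) = E[PQ] − E[P]E[Q] = 2 − (2.2)(0.8) = 0.24

0.240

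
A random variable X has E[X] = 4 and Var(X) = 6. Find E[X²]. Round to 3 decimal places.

E[X²] = Var(X) + (E[X])² = 6 + (4)² = 22

22.000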